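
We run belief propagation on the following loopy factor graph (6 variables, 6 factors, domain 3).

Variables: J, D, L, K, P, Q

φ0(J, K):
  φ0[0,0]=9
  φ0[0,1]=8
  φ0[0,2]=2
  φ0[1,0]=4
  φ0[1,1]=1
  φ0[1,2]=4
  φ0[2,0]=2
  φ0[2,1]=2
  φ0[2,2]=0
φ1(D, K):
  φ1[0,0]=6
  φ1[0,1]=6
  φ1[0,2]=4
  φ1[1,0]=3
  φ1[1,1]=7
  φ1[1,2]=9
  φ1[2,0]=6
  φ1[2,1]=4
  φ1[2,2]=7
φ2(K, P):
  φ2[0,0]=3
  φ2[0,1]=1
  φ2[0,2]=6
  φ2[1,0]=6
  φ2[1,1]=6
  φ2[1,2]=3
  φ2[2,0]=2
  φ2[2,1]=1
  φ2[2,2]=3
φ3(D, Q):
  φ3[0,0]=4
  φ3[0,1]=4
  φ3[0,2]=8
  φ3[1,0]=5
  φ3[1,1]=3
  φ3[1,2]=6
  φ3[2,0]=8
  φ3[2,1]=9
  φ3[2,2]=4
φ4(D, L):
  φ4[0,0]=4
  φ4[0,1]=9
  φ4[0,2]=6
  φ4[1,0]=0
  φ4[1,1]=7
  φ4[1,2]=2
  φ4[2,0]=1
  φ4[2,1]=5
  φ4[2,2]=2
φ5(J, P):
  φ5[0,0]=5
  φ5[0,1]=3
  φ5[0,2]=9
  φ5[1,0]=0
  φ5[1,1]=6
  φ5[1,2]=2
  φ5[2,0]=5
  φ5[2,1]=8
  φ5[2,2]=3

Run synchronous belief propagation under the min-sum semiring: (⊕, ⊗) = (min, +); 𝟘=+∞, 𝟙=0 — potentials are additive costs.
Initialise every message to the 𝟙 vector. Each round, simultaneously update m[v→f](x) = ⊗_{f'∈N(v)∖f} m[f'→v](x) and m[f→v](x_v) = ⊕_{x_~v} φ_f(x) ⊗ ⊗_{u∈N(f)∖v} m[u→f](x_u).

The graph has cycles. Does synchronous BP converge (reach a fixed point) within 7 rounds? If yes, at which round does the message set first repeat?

init: all messages = 𝟙 over 3 values
r1 m[φ0→J] = [2, 1, 0]
r1 m[φ0→K] = [2, 1, 0]
r1 m[φ1→D] = [4, 3, 4]
r1 m[φ1→K] = [3, 4, 4]
r1 m[φ2→K] = [1, 3, 1]
r1 m[φ2→P] = [2, 1, 3]
r1 m[φ3→D] = [4, 3, 4]
r1 m[φ3→Q] = [4, 3, 4]
r1 m[φ4→D] = [4, 0, 1]
r1 m[φ4→L] = [0, 5, 2]
r1 m[φ5→J] = [3, 0, 3]
r1 m[φ5→P] = [0, 3, 2]
r1 m[J→φ0] = [0, 0, 0]
r1 m[J→φ5] = [0, 0, 0]
r1 m[D→φ1] = [0, 0, 0]
r1 m[D→φ3] = [0, 0, 0]
r1 m[D→φ4] = [0, 0, 0]
r1 m[L→φ4] = [0, 0, 0]
r1 m[K→φ0] = [0, 0, 0]
r1 m[K→φ1] = [0, 0, 0]
r1 m[K→φ2] = [0, 0, 0]
r1 m[P→φ2] = [0, 0, 0]
r1 m[P→φ5] = [0, 0, 0]
r1 m[Q→φ3] = [0, 0, 0]
r2 m[φ0→J] = [2, 1, 0]
r2 m[φ0→K] = [2, 1, 0]
r2 m[φ1→D] = [4, 3, 4]
r2 m[φ1→K] = [3, 4, 4]
r2 m[φ2→K] = [1, 3, 1]
r2 m[φ2→P] = [2, 1, 3]
r2 m[φ3→D] = [4, 3, 4]
r2 m[φ3→Q] = [4, 3, 4]
r2 m[φ4→D] = [4, 0, 1]
r2 m[φ4→L] = [0, 5, 2]
r2 m[φ5→J] = [3, 0, 3]
r2 m[φ5→P] = [0, 3, 2]
r2 m[J→φ0] = [3, 0, 3]
r2 m[J→φ5] = [2, 1, 0]
r2 m[D→φ1] = [8, 3, 5]
r2 m[D→φ3] = [8, 3, 5]
r2 m[D→φ4] = [8, 6, 8]
r2 m[L→φ4] = [0, 0, 0]
r2 m[K→φ0] = [4, 7, 5]
r2 m[K→φ1] = [3, 4, 1]
r2 m[K→φ2] = [5, 5, 4]
r2 m[P→φ2] = [0, 3, 2]
r2 m[P→φ5] = [2, 1, 3]
r2 m[Q→φ3] = [0, 0, 0]
r3 m[φ0→J] = [7, 8, 5]
r3 m[φ0→K] = [4, 1, 3]
r3 m[φ1→D] = [5, 6, 8]
r3 m[φ1→K] = [6, 9, 12]
r3 m[φ2→K] = [3, 5, 2]
r3 m[φ2→P] = [6, 5, 7]
r3 m[φ3→D] = [4, 3, 4]
r3 m[φ3→Q] = [8, 6, 9]
r3 m[φ4→D] = [4, 0, 1]
r3 m[φ4→L] = [6, 13, 8]
r3 m[φ5→J] = [4, 2, 6]
r3 m[φ5→P] = [1, 5, 3]
r3 m[J→φ0] = [3, 0, 3]
r3 m[J→φ5] = [2, 1, 0]
r3 m[D→φ1] = [8, 3, 5]
r3 m[D→φ3] = [8, 3, 5]
r3 m[D→φ4] = [8, 6, 8]
r3 m[L→φ4] = [0, 0, 0]
r3 m[K→φ0] = [4, 7, 5]
r3 m[K→φ1] = [3, 4, 1]
r3 m[K→φ2] = [5, 5, 4]
r3 m[P→φ2] = [0, 3, 2]
r3 m[P→φ5] = [2, 1, 3]
r3 m[Q→φ3] = [0, 0, 0]
r4 m[φ0→J] = [7, 8, 5]
r4 m[φ0→K] = [4, 1, 3]
r4 m[φ1→D] = [5, 6, 8]
r4 m[φ1→K] = [6, 9, 12]
r4 m[φ2→K] = [3, 5, 2]
r4 m[φ2→P] = [6, 5, 7]
r4 m[φ3→D] = [4, 3, 4]
r4 m[φ3→Q] = [8, 6, 9]
r4 m[φ4→D] = [4, 0, 1]
r4 m[φ4→L] = [6, 13, 8]
r4 m[φ5→J] = [4, 2, 6]
r4 m[φ5→P] = [1, 5, 3]
r4 m[J→φ0] = [4, 2, 6]
r4 m[J→φ5] = [7, 8, 5]
r4 m[D→φ1] = [8, 3, 5]
r4 m[D→φ3] = [9, 6, 9]
r4 m[D→φ4] = [9, 9, 12]
r4 m[L→φ4] = [0, 0, 0]
r4 m[K→φ0] = [9, 14, 14]
r4 m[K→φ1] = [7, 6, 5]
r4 m[K→φ2] = [10, 10, 15]
r4 m[P→φ2] = [1, 5, 3]
r4 m[P→φ5] = [6, 5, 7]
r4 m[Q→φ3] = [0, 0, 0]
r5 m[φ0→J] = [16, 13, 11]
r5 m[φ0→K] = [6, 3, 6]
r5 m[φ1→D] = [9, 10, 10]
r5 m[φ1→K] = [6, 9, 12]
r5 m[φ2→K] = [4, 6, 3]
r5 m[φ2→P] = [13, 11, 13]
r5 m[φ3→D] = [4, 3, 4]
r5 m[φ3→Q] = [11, 9, 12]
r5 m[φ4→D] = [4, 0, 1]
r5 m[φ4→L] = [9, 16, 11]
r5 m[φ5→J] = [8, 6, 10]
r5 m[φ5→P] = [8, 10, 8]
r5 m[J→φ0] = [4, 2, 6]
r5 m[J→φ5] = [7, 8, 5]
r5 m[D→φ1] = [8, 3, 5]
r5 m[D→φ3] = [9, 6, 9]
r5 m[D→φ4] = [9, 9, 12]
r5 m[L→φ4] = [0, 0, 0]
r5 m[K→φ0] = [9, 14, 14]
r5 m[K→φ1] = [7, 6, 5]
r5 m[K→φ2] = [10, 10, 15]
r5 m[P→φ2] = [1, 5, 3]
r5 m[P→φ5] = [6, 5, 7]
r5 m[Q→φ3] = [0, 0, 0]
r6 m[φ0→J] = [16, 13, 11]
r6 m[φ0→K] = [6, 3, 6]
r6 m[φ1→D] = [9, 10, 10]
r6 m[φ1→K] = [6, 9, 12]
r6 m[φ2→K] = [4, 6, 3]
r6 m[φ2→P] = [13, 11, 13]
r6 m[φ3→D] = [4, 3, 4]
r6 m[φ3→Q] = [11, 9, 12]
r6 m[φ4→D] = [4, 0, 1]
r6 m[φ4→L] = [9, 16, 11]
r6 m[φ5→J] = [8, 6, 10]
r6 m[φ5→P] = [8, 10, 8]
r6 m[J→φ0] = [8, 6, 10]
r6 m[J→φ5] = [16, 13, 11]
r6 m[D→φ1] = [8, 3, 5]
r6 m[D→φ3] = [13, 10, 11]
r6 m[D→φ4] = [13, 13, 14]
r6 m[L→φ4] = [0, 0, 0]
r6 m[K→φ0] = [10, 15, 15]
r6 m[K→φ1] = [10, 9, 9]
r6 m[K→φ2] = [12, 12, 18]
r6 m[P→φ2] = [8, 10, 8]
r6 m[P→φ5] = [13, 11, 13]
r6 m[Q→φ3] = [0, 0, 0]
r7 m[φ0→J] = [17, 14, 12]
r7 m[φ0→K] = [10, 7, 10]
r7 m[φ1→D] = [13, 13, 13]
r7 m[φ1→K] = [6, 9, 12]
r7 m[φ2→K] = [11, 11, 10]
r7 m[φ2→P] = [15, 13, 15]
r7 m[φ3→D] = [4, 3, 4]
r7 m[φ3→Q] = [15, 13, 15]
r7 m[φ4→D] = [4, 0, 1]
r7 m[φ4→L] = [13, 19, 15]
r7 m[φ5→J] = [14, 13, 16]
r7 m[φ5→P] = [13, 19, 14]
r7 m[J→φ0] = [8, 6, 10]
r7 m[J→φ5] = [16, 13, 11]
r7 m[D→φ1] = [8, 3, 5]
r7 m[D→φ3] = [13, 10, 11]
r7 m[D→φ4] = [13, 13, 14]
r7 m[L→φ4] = [0, 0, 0]
r7 m[K→φ0] = [10, 15, 15]
r7 m[K→φ1] = [10, 9, 9]
r7 m[K→φ2] = [12, 12, 18]
r7 m[P→φ2] = [8, 10, 8]
r7 m[P→φ5] = [13, 11, 13]
r7 m[Q→φ3] = [0, 0, 0]
no fixed point within 7 rounds

NOT CONVERGED within 7 rounds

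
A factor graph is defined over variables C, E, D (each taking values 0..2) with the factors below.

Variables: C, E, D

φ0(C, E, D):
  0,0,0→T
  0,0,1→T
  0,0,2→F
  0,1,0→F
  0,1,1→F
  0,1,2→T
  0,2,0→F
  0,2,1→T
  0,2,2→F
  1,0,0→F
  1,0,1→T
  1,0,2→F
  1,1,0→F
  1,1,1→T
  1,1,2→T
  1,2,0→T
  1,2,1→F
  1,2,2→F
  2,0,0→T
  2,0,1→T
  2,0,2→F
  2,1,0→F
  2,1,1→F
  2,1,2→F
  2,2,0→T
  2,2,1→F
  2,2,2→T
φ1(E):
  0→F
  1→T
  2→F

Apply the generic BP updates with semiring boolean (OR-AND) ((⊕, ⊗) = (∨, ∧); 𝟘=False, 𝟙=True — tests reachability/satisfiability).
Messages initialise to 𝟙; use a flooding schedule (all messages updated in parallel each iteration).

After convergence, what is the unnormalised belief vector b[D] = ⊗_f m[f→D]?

init: all messages = 𝟙 over 3 values
r1 m[φ0→C] = [T, T, T]
r1 m[φ0→E] = [T, T, T]
r1 m[φ0→D] = [T, T, T]
r1 m[φ1→E] = [F, T, F]
r1 m[C→φ0] = [T, T, T]
r1 m[E→φ0] = [T, T, T]
r1 m[E→φ1] = [T, T, T]
r1 m[D→φ0] = [T, T, T]
r2 m[φ0→C] = [T, T, T]
r2 m[φ0→E] = [T, T, T]
r2 m[φ0→D] = [T, T, T]
r2 m[φ1→E] = [F, T, F]
r2 m[C→φ0] = [T, T, T]
r2 m[E→φ0] = [F, T, F]
r2 m[E→φ1] = [T, T, T]
r2 m[D→φ0] = [T, T, T]
r3 m[φ0→C] = [T, T, F]
r3 m[φ0→E] = [T, T, T]
r3 m[φ0→D] = [F, T, T]
r3 m[φ1→E] = [F, T, F]
r3 m[C→φ0] = [T, T, T]
r3 m[E→φ0] = [F, T, F]
r3 m[E→φ1] = [T, T, T]
r3 m[D→φ0] = [T, T, T]
r4 m[φ0→C] = [T, T, F]
r4 m[φ0→E] = [T, T, T]
r4 m[φ0→D] = [F, T, T]
r4 m[φ1→E] = [F, T, F]
r4 m[C→φ0] = [T, T, T]
r4 m[E→φ0] = [F, T, F]
r4 m[E→φ1] = [T, T, T]
r4 m[D→φ0] = [T, T, T]
fixed point reached at round 4
b[D] = ⊗ incoming = [F, T, T]

b[D] = [F, T, T]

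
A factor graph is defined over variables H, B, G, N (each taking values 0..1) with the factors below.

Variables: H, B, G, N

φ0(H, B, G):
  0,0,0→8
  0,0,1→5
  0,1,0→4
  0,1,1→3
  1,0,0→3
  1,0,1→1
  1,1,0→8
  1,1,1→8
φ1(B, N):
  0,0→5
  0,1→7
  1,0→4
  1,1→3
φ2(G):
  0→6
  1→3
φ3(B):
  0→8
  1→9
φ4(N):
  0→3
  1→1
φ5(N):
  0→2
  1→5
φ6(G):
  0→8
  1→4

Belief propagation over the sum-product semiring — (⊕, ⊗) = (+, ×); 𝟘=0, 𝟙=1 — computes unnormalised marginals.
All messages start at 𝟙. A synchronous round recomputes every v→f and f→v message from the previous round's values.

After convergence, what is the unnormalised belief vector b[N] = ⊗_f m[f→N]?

init: all messages = 𝟙 over 2 values
r1 m[φ0→H] = [20, 20]
r1 m[φ0→B] = [17, 23]
r1 m[φ0→G] = [23, 17]
r1 m[φ1→B] = [12, 7]
r1 m[φ1→N] = [9, 10]
r1 m[φ2→G] = [6, 3]
r1 m[φ3→B] = [8, 9]
r1 m[φ4→N] = [3, 1]
r1 m[φ5→N] = [2, 5]
r1 m[φ6→G] = [8, 4]
r1 m[H→φ0] = [1, 1]
r1 m[B→φ0] = [1, 1]
r1 m[B→φ1] = [1, 1]
r1 m[B→φ3] = [1, 1]
r1 m[G→φ0] = [1, 1]
r1 m[G→φ2] = [1, 1]
r1 m[G→φ6] = [1, 1]
r1 m[N→φ1] = [1, 1]
r1 m[N→φ4] = [1, 1]
r1 m[N→φ5] = [1, 1]
r2 m[φ0→H] = [20, 20]
r2 m[φ0→B] = [17, 23]
r2 m[φ0→G] = [23, 17]
r2 m[φ1→B] = [12, 7]
r2 m[φ1→N] = [9, 10]
r2 m[φ2→G] = [6, 3]
r2 m[φ3→B] = [8, 9]
r2 m[φ4→N] = [3, 1]
r2 m[φ5→N] = [2, 5]
r2 m[φ6→G] = [8, 4]
r2 m[H→φ0] = [1, 1]
r2 m[B→φ0] = [96, 63]
r2 m[B→φ1] = [136, 207]
r2 m[B→φ3] = [204, 161]
r2 m[G→φ0] = [48, 12]
r2 m[G→φ2] = [184, 68]
r2 m[G→φ6] = [138, 51]
r2 m[N→φ1] = [6, 5]
r2 m[N→φ4] = [18, 50]
r2 m[N→φ5] = [27, 10]
r3 m[φ0→H] = [56988, 45216]
r3 m[φ0→B] = [600, 708]
r3 m[φ0→G] = [1812, 1269]
r3 m[φ1→B] = [65, 39]
r3 m[φ1→N] = [1508, 1573]
r3 m[φ2→G] = [6, 3]
r3 m[φ3→B] = [8, 9]
r3 m[φ4→N] = [3, 1]
r3 m[φ5→N] = [2, 5]
r3 m[φ6→G] = [8, 4]
r3 m[H→φ0] = [1, 1]
r3 m[B→φ0] = [96, 63]
r3 m[B→φ1] = [136, 207]
r3 m[B→φ3] = [204, 161]
r3 m[G→φ0] = [48, 12]
r3 m[G→φ2] = [184, 68]
r3 m[G→φ6] = [138, 51]
r3 m[N→φ1] = [6, 5]
r3 m[N→φ4] = [18, 50]
r3 m[N→φ5] = [27, 10]
r4 m[φ0→H] = [56988, 45216]
r4 m[φ0→B] = [600, 708]
r4 m[φ0→G] = [1812, 1269]
r4 m[φ1→B] = [65, 39]
r4 m[φ1→N] = [1508, 1573]
r4 m[φ2→G] = [6, 3]
r4 m[φ3→B] = [8, 9]
r4 m[φ4→N] = [3, 1]
r4 m[φ5→N] = [2, 5]
r4 m[φ6→G] = [8, 4]
r4 m[H→φ0] = [1, 1]
r4 m[B→φ0] = [520, 351]
r4 m[B→φ1] = [4800, 6372]
r4 m[B→φ3] = [39000, 27612]
r4 m[G→φ0] = [48, 12]
r4 m[G→φ2] = [14496, 5076]
r4 m[G→φ6] = [10872, 3807]
r4 m[N→φ1] = [6, 5]
r4 m[N→φ4] = [3016, 7865]
r4 m[N→φ5] = [4524, 1573]
r5 m[φ0→H] = [310908, 249600]
r5 m[φ0→B] = [600, 708]
r5 m[φ0→G] = [9932, 6981]
r5 m[φ1→B] = [65, 39]
r5 m[φ1→N] = [49488, 52716]
r5 m[φ2→G] = [6, 3]
r5 m[φ3→B] = [8, 9]
r5 m[φ4→N] = [3, 1]
r5 m[φ5→N] = [2, 5]
r5 m[φ6→G] = [8, 4]
r5 m[H→φ0] = [1, 1]
r5 m[B→φ0] = [520, 351]
r5 m[B→φ1] = [4800, 6372]
r5 m[B→φ3] = [39000, 27612]
r5 m[G→φ0] = [48, 12]
r5 m[G→φ2] = [14496, 5076]
r5 m[G→φ6] = [10872, 3807]
r5 m[N→φ1] = [6, 5]
r5 m[N→φ4] = [3016, 7865]
r5 m[N→φ5] = [4524, 1573]
r6 m[φ0→H] = [310908, 249600]
r6 m[φ0→B] = [600, 708]
r6 m[φ0→G] = [9932, 6981]
r6 m[φ1→B] = [65, 39]
r6 m[φ1→N] = [49488, 52716]
r6 m[φ2→G] = [6, 3]
r6 m[φ3→B] = [8, 9]
r6 m[φ4→N] = [3, 1]
r6 m[φ5→N] = [2, 5]
r6 m[φ6→G] = [8, 4]
r6 m[H→φ0] = [1, 1]
r6 m[B→φ0] = [520, 351]
r6 m[B→φ1] = [4800, 6372]
r6 m[B→φ3] = [39000, 27612]
r6 m[G→φ0] = [48, 12]
r6 m[G→φ2] = [79456, 27924]
r6 m[G→φ6] = [59592, 20943]
r6 m[N→φ1] = [6, 5]
r6 m[N→φ4] = [98976, 263580]
r6 m[N→φ5] = [148464, 52716]
r7 m[φ0→H] = [310908, 249600]
r7 m[φ0→B] = [600, 708]
r7 m[φ0→G] = [9932, 6981]
r7 m[φ1→B] = [65, 39]
r7 m[φ1→N] = [49488, 52716]
r7 m[φ2→G] = [6, 3]
r7 m[φ3→B] = [8, 9]
r7 m[φ4→N] = [3, 1]
r7 m[φ5→N] = [2, 5]
r7 m[φ6→G] = [8, 4]
r7 m[H→φ0] = [1, 1]
r7 m[B→φ0] = [520, 351]
r7 m[B→φ1] = [4800, 6372]
r7 m[B→φ3] = [39000, 27612]
r7 m[G→φ0] = [48, 12]
r7 m[G→φ2] = [79456, 27924]
r7 m[G→φ6] = [59592, 20943]
r7 m[N→φ1] = [6, 5]
r7 m[N→φ4] = [98976, 263580]
r7 m[N→φ5] = [148464, 52716]
fixed point reached at round 7
b[N] = ⊗ incoming = [296928, 263580]

b[N] = [296928, 263580]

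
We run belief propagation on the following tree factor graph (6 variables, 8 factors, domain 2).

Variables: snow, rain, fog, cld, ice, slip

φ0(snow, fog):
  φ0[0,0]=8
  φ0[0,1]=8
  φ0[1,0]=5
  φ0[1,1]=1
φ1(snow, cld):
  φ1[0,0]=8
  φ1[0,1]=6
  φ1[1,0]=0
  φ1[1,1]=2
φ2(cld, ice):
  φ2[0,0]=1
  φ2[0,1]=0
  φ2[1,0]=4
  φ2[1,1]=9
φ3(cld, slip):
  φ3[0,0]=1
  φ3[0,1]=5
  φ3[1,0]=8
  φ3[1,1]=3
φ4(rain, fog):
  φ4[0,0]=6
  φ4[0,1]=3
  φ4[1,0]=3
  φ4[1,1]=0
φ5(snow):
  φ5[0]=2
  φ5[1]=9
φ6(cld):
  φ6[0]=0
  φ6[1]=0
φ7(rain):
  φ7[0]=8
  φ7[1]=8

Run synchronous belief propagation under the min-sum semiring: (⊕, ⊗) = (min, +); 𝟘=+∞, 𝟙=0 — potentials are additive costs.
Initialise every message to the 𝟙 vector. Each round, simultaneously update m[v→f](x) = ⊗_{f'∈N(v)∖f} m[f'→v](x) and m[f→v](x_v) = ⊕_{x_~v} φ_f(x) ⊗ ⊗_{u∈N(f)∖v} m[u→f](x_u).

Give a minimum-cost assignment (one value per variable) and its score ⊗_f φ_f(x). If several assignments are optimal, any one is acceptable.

init: all messages = 𝟙 over 2 values
r1 m[φ0→snow] = [8, 1]
r1 m[φ0→fog] = [5, 1]
r1 m[φ1→snow] = [6, 0]
r1 m[φ1→cld] = [0, 2]
r1 m[φ2→cld] = [0, 4]
r1 m[φ2→ice] = [1, 0]
r1 m[φ3→cld] = [1, 3]
r1 m[φ3→slip] = [1, 3]
r1 m[φ4→rain] = [3, 0]
r1 m[φ4→fog] = [3, 0]
r1 m[φ5→snow] = [2, 9]
r1 m[φ6→cld] = [0, 0]
r1 m[φ7→rain] = [8, 8]
r1 m[snow→φ0] = [0, 0]
r1 m[snow→φ1] = [0, 0]
r1 m[snow→φ5] = [0, 0]
r1 m[rain→φ4] = [0, 0]
r1 m[rain→φ7] = [0, 0]
r1 m[fog→φ0] = [0, 0]
r1 m[fog→φ4] = [0, 0]
r1 m[cld→φ1] = [0, 0]
r1 m[cld→φ2] = [0, 0]
r1 m[cld→φ3] = [0, 0]
r1 m[cld→φ6] = [0, 0]
r1 m[ice→φ2] = [0, 0]
r1 m[slip→φ3] = [0, 0]
r2 m[φ0→snow] = [8, 1]
r2 m[φ0→fog] = [5, 1]
r2 m[φ1→snow] = [6, 0]
r2 m[φ1→cld] = [0, 2]
r2 m[φ2→cld] = [0, 4]
r2 m[φ2→ice] = [1, 0]
r2 m[φ3→cld] = [1, 3]
r2 m[φ3→slip] = [1, 3]
r2 m[φ4→rain] = [3, 0]
r2 m[φ4→fog] = [3, 0]
r2 m[φ5→snow] = [2, 9]
r2 m[φ6→cld] = [0, 0]
r2 m[φ7→rain] = [8, 8]
r2 m[snow→φ0] = [8, 9]
r2 m[snow→φ1] = [10, 10]
r2 m[snow→φ5] = [14, 1]
r2 m[rain→φ4] = [8, 8]
r2 m[rain→φ7] = [3, 0]
r2 m[fog→φ0] = [3, 0]
r2 m[fog→φ4] = [5, 1]
r2 m[cld→φ1] = [1, 7]
r2 m[cld→φ2] = [1, 5]
r2 m[cld→φ3] = [0, 6]
r2 m[cld→φ6] = [1, 9]
r2 m[ice→φ2] = [0, 0]
r2 m[slip→φ3] = [0, 0]
r3 m[φ0→snow] = [8, 1]
r3 m[φ0→fog] = [14, 10]
r3 m[φ1→snow] = [9, 1]
r3 m[φ1→cld] = [10, 12]
r3 m[φ2→cld] = [0, 4]
r3 m[φ2→ice] = [2, 1]
r3 m[φ3→cld] = [1, 3]
r3 m[φ3→slip] = [1, 5]
r3 m[φ4→rain] = [4, 1]
r3 m[φ4→fog] = [11, 8]
r3 m[φ5→snow] = [2, 9]
r3 m[φ6→cld] = [0, 0]
r3 m[φ7→rain] = [8, 8]
r3 m[snow→φ0] = [8, 9]
r3 m[snow→φ1] = [10, 10]
r3 m[snow→φ5] = [14, 1]
r3 m[rain→φ4] = [8, 8]
r3 m[rain→φ7] = [3, 0]
r3 m[fog→φ0] = [3, 0]
r3 m[fog→φ4] = [5, 1]
r3 m[cld→φ1] = [1, 7]
r3 m[cld→φ2] = [1, 5]
r3 m[cld→φ3] = [0, 6]
r3 m[cld→φ6] = [1, 9]
r3 m[ice→φ2] = [0, 0]
r3 m[slip→φ3] = [0, 0]
r4 m[φ0→snow] = [8, 1]
r4 m[φ0→fog] = [14, 10]
r4 m[φ1→snow] = [9, 1]
r4 m[φ1→cld] = [10, 12]
r4 m[φ2→cld] = [0, 4]
r4 m[φ2→ice] = [2, 1]
r4 m[φ3→cld] = [1, 3]
r4 m[φ3→slip] = [1, 5]
r4 m[φ4→rain] = [4, 1]
r4 m[φ4→fog] = [11, 8]
r4 m[φ5→snow] = [2, 9]
r4 m[φ6→cld] = [0, 0]
r4 m[φ7→rain] = [8, 8]
r4 m[snow→φ0] = [11, 10]
r4 m[snow→φ1] = [10, 10]
r4 m[snow→φ5] = [17, 2]
r4 m[rain→φ4] = [8, 8]
r4 m[rain→φ7] = [4, 1]
r4 m[fog→φ0] = [11, 8]
r4 m[fog→φ4] = [14, 10]
r4 m[cld→φ1] = [1, 7]
r4 m[cld→φ2] = [11, 15]
r4 m[cld→φ3] = [10, 16]
r4 m[cld→φ6] = [11, 19]
r4 m[ice→φ2] = [0, 0]
r4 m[slip→φ3] = [0, 0]
r5 m[φ0→snow] = [16, 9]
r5 m[φ0→fog] = [15, 11]
r5 m[φ1→snow] = [9, 1]
r5 m[φ1→cld] = [10, 12]
r5 m[φ2→cld] = [0, 4]
r5 m[φ2→ice] = [12, 11]
r5 m[φ3→cld] = [1, 3]
r5 m[φ3→slip] = [11, 15]
r5 m[φ4→rain] = [13, 10]
r5 m[φ4→fog] = [11, 8]
r5 m[φ5→snow] = [2, 9]
r5 m[φ6→cld] = [0, 0]
r5 m[φ7→rain] = [8, 8]
r5 m[snow→φ0] = [11, 10]
r5 m[snow→φ1] = [10, 10]
r5 m[snow→φ5] = [17, 2]
r5 m[rain→φ4] = [8, 8]
r5 m[rain→φ7] = [4, 1]
r5 m[fog→φ0] = [11, 8]
r5 m[fog→φ4] = [14, 10]
r5 m[cld→φ1] = [1, 7]
r5 m[cld→φ2] = [11, 15]
r5 m[cld→φ3] = [10, 16]
r5 m[cld→φ6] = [11, 19]
r5 m[ice→φ2] = [0, 0]
r5 m[slip→φ3] = [0, 0]
r6 m[φ0→snow] = [16, 9]
r6 m[φ0→fog] = [15, 11]
r6 m[φ1→snow] = [9, 1]
r6 m[φ1→cld] = [10, 12]
r6 m[φ2→cld] = [0, 4]
r6 m[φ2→ice] = [12, 11]
r6 m[φ3→cld] = [1, 3]
r6 m[φ3→slip] = [11, 15]
r6 m[φ4→rain] = [13, 10]
r6 m[φ4→fog] = [11, 8]
r6 m[φ5→snow] = [2, 9]
r6 m[φ6→cld] = [0, 0]
r6 m[φ7→rain] = [8, 8]
r6 m[snow→φ0] = [11, 10]
r6 m[snow→φ1] = [18, 18]
r6 m[snow→φ5] = [25, 10]
r6 m[rain→φ4] = [8, 8]
r6 m[rain→φ7] = [13, 10]
r6 m[fog→φ0] = [11, 8]
r6 m[fog→φ4] = [15, 11]
r6 m[cld→φ1] = [1, 7]
r6 m[cld→φ2] = [11, 15]
r6 m[cld→φ3] = [10, 16]
r6 m[cld→φ6] = [11, 19]
r6 m[ice→φ2] = [0, 0]
r6 m[slip→φ3] = [0, 0]
r7 m[φ0→snow] = [16, 9]
r7 m[φ0→fog] = [15, 11]
r7 m[φ1→snow] = [9, 1]
r7 m[φ1→cld] = [18, 20]
r7 m[φ2→cld] = [0, 4]
r7 m[φ2→ice] = [12, 11]
r7 m[φ3→cld] = [1, 3]
r7 m[φ3→slip] = [11, 15]
r7 m[φ4→rain] = [14, 11]
r7 m[φ4→fog] = [11, 8]
r7 m[φ5→snow] = [2, 9]
r7 m[φ6→cld] = [0, 0]
r7 m[φ7→rain] = [8, 8]
r7 m[snow→φ0] = [11, 10]
r7 m[snow→φ1] = [18, 18]
r7 m[snow→φ5] = [25, 10]
r7 m[rain→φ4] = [8, 8]
r7 m[rain→φ7] = [13, 10]
r7 m[fog→φ0] = [11, 8]
r7 m[fog→φ4] = [15, 11]
r7 m[cld→φ1] = [1, 7]
r7 m[cld→φ2] = [11, 15]
r7 m[cld→φ3] = [10, 16]
r7 m[cld→φ6] = [11, 19]
r7 m[ice→φ2] = [0, 0]
r7 m[slip→φ3] = [0, 0]
r8 m[φ0→snow] = [16, 9]
r8 m[φ0→fog] = [15, 11]
r8 m[φ1→snow] = [9, 1]
r8 m[φ1→cld] = [18, 20]
r8 m[φ2→cld] = [0, 4]
r8 m[φ2→ice] = [12, 11]
r8 m[φ3→cld] = [1, 3]
r8 m[φ3→slip] = [11, 15]
r8 m[φ4→rain] = [14, 11]
r8 m[φ4→fog] = [11, 8]
r8 m[φ5→snow] = [2, 9]
r8 m[φ6→cld] = [0, 0]
r8 m[φ7→rain] = [8, 8]
r8 m[snow→φ0] = [11, 10]
r8 m[snow→φ1] = [18, 18]
r8 m[snow→φ5] = [25, 10]
r8 m[rain→φ4] = [8, 8]
r8 m[rain→φ7] = [14, 11]
r8 m[fog→φ0] = [11, 8]
r8 m[fog→φ4] = [15, 11]
r8 m[cld→φ1] = [1, 7]
r8 m[cld→φ2] = [19, 23]
r8 m[cld→φ3] = [18, 24]
r8 m[cld→φ6] = [19, 27]
r8 m[ice→φ2] = [0, 0]
r8 m[slip→φ3] = [0, 0]
r9 m[φ0→snow] = [16, 9]
r9 m[φ0→fog] = [15, 11]
r9 m[φ1→snow] = [9, 1]
r9 m[φ1→cld] = [18, 20]
r9 m[φ2→cld] = [0, 4]
r9 m[φ2→ice] = [20, 19]
r9 m[φ3→cld] = [1, 3]
r9 m[φ3→slip] = [19, 23]
r9 m[φ4→rain] = [14, 11]
r9 m[φ4→fog] = [11, 8]
r9 m[φ5→snow] = [2, 9]
r9 m[φ6→cld] = [0, 0]
r9 m[φ7→rain] = [8, 8]
r9 m[snow→φ0] = [11, 10]
r9 m[snow→φ1] = [18, 18]
r9 m[snow→φ5] = [25, 10]
r9 m[rain→φ4] = [8, 8]
r9 m[rain→φ7] = [14, 11]
r9 m[fog→φ0] = [11, 8]
r9 m[fog→φ4] = [15, 11]
r9 m[cld→φ1] = [1, 7]
r9 m[cld→φ2] = [19, 23]
r9 m[cld→φ3] = [18, 24]
r9 m[cld→φ6] = [19, 27]
r9 m[ice→φ2] = [0, 0]
r9 m[slip→φ3] = [0, 0]
r10 m[φ0→snow] = [16, 9]
r10 m[φ0→fog] = [15, 11]
r10 m[φ1→snow] = [9, 1]
r10 m[φ1→cld] = [18, 20]
r10 m[φ2→cld] = [0, 4]
r10 m[φ2→ice] = [20, 19]
r10 m[φ3→cld] = [1, 3]
r10 m[φ3→slip] = [19, 23]
r10 m[φ4→rain] = [14, 11]
r10 m[φ4→fog] = [11, 8]
r10 m[φ5→snow] = [2, 9]
r10 m[φ6→cld] = [0, 0]
r10 m[φ7→rain] = [8, 8]
r10 m[snow→φ0] = [11, 10]
r10 m[snow→φ1] = [18, 18]
r10 m[snow→φ5] = [25, 10]
r10 m[rain→φ4] = [8, 8]
r10 m[rain→φ7] = [14, 11]
r10 m[fog→φ0] = [11, 8]
r10 m[fog→φ4] = [15, 11]
r10 m[cld→φ1] = [1, 7]
r10 m[cld→φ2] = [19, 23]
r10 m[cld→φ3] = [18, 24]
r10 m[cld→φ6] = [19, 27]
r10 m[ice→φ2] = [0, 0]
r10 m[slip→φ3] = [0, 0]
fixed point reached at round 10
traceback from snow: (snow=1, rain=1, fog=1, cld=0, ice=1, slip=0), score=19

assignment: (snow=1, rain=1, fog=1, cld=0, ice=1, slip=0); score = 19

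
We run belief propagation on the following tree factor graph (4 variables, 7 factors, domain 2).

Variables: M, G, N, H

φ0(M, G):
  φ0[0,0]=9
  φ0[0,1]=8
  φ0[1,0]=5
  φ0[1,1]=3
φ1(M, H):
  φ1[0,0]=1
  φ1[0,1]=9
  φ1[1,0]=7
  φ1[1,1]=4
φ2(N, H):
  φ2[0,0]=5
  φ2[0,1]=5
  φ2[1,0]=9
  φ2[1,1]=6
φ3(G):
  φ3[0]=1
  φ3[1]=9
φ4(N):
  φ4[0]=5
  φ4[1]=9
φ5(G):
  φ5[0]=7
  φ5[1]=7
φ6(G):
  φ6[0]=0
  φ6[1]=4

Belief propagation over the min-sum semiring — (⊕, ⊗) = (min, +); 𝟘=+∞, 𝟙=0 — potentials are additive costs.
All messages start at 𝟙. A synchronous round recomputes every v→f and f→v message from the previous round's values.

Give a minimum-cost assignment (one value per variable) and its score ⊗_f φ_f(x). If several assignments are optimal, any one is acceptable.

init: all messages = 𝟙 over 2 values
r1 m[φ0→M] = [8, 3]
r1 m[φ0→G] = [5, 3]
r1 m[φ1→M] = [1, 4]
r1 m[φ1→H] = [1, 4]
r1 m[φ2→N] = [5, 6]
r1 m[φ2→H] = [5, 5]
r1 m[φ3→G] = [1, 9]
r1 m[φ4→N] = [5, 9]
r1 m[φ5→G] = [7, 7]
r1 m[φ6→G] = [0, 4]
r1 m[M→φ0] = [0, 0]
r1 m[M→φ1] = [0, 0]
r1 m[G→φ0] = [0, 0]
r1 m[G→φ3] = [0, 0]
r1 m[G→φ5] = [0, 0]
r1 m[G→φ6] = [0, 0]
r1 m[N→φ2] = [0, 0]
r1 m[N→φ4] = [0, 0]
r1 m[H→φ1] = [0, 0]
r1 m[H→φ2] = [0, 0]
r2 m[φ0→M] = [8, 3]
r2 m[φ0→G] = [5, 3]
r2 m[φ1→M] = [1, 4]
r2 m[φ1→H] = [1, 4]
r2 m[φ2→N] = [5, 6]
r2 m[φ2→H] = [5, 5]
r2 m[φ3→G] = [1, 9]
r2 m[φ4→N] = [5, 9]
r2 m[φ5→G] = [7, 7]
r2 m[φ6→G] = [0, 4]
r2 m[M→φ0] = [1, 4]
r2 m[M→φ1] = [8, 3]
r2 m[G→φ0] = [8, 20]
r2 m[G→φ3] = [12, 14]
r2 m[G→φ5] = [6, 16]
r2 m[G→φ6] = [13, 19]
r2 m[N→φ2] = [5, 9]
r2 m[N→φ4] = [5, 6]
r2 m[H→φ1] = [5, 5]
r2 m[H→φ2] = [1, 4]
r3 m[φ0→M] = [17, 13]
r3 m[φ0→G] = [9, 7]
r3 m[φ1→M] = [6, 9]
r3 m[φ1→H] = [9, 7]
r3 m[φ2→N] = [6, 10]
r3 m[φ2→H] = [10, 10]
r3 m[φ3→G] = [1, 9]
r3 m[φ4→N] = [5, 9]
r3 m[φ5→G] = [7, 7]
r3 m[φ6→G] = [0, 4]
r3 m[M→φ0] = [1, 4]
r3 m[M→φ1] = [8, 3]
r3 m[G→φ0] = [8, 20]
r3 m[G→φ3] = [12, 14]
r3 m[G→φ5] = [6, 16]
r3 m[G→φ6] = [13, 19]
r3 m[N→φ2] = [5, 9]
r3 m[N→φ4] = [5, 6]
r3 m[H→φ1] = [5, 5]
r3 m[H→φ2] = [1, 4]
r4 m[φ0→M] = [17, 13]
r4 m[φ0→G] = [9, 7]
r4 m[φ1→M] = [6, 9]
r4 m[φ1→H] = [9, 7]
r4 m[φ2→N] = [6, 10]
r4 m[φ2→H] = [10, 10]
r4 m[φ3→G] = [1, 9]
r4 m[φ4→N] = [5, 9]
r4 m[φ5→G] = [7, 7]
r4 m[φ6→G] = [0, 4]
r4 m[M→φ0] = [6, 9]
r4 m[M→φ1] = [17, 13]
r4 m[G→φ0] = [8, 20]
r4 m[G→φ3] = [16, 18]
r4 m[G→φ5] = [10, 20]
r4 m[G→φ6] = [17, 23]
r4 m[N→φ2] = [5, 9]
r4 m[N→φ4] = [6, 10]
r4 m[H→φ1] = [10, 10]
r4 m[H→φ2] = [9, 7]
r5 m[φ0→M] = [17, 13]
r5 m[φ0→G] = [14, 12]
r5 m[φ1→M] = [11, 14]
r5 m[φ1→H] = [18, 17]
r5 m[φ2→N] = [12, 13]
r5 m[φ2→H] = [10, 10]
r5 m[φ3→G] = [1, 9]
r5 m[φ4→N] = [5, 9]
r5 m[φ5→G] = [7, 7]
r5 m[φ6→G] = [0, 4]
r5 m[M→φ0] = [6, 9]
r5 m[M→φ1] = [17, 13]
r5 m[G→φ0] = [8, 20]
r5 m[G→φ3] = [16, 18]
r5 m[G→φ5] = [10, 20]
r5 m[G→φ6] = [17, 23]
r5 m[N→φ2] = [5, 9]
r5 m[N→φ4] = [6, 10]
r5 m[H→φ1] = [10, 10]
r5 m[H→φ2] = [9, 7]
r6 m[φ0→M] = [17, 13]
r6 m[φ0→G] = [14, 12]
r6 m[φ1→M] = [11, 14]
r6 m[φ1→H] = [18, 17]
r6 m[φ2→N] = [12, 13]
r6 m[φ2→H] = [10, 10]
r6 m[φ3→G] = [1, 9]
r6 m[φ4→N] = [5, 9]
r6 m[φ5→G] = [7, 7]
r6 m[φ6→G] = [0, 4]
r6 m[M→φ0] = [11, 14]
r6 m[M→φ1] = [17, 13]
r6 m[G→φ0] = [8, 20]
r6 m[G→φ3] = [21, 23]
r6 m[G→φ5] = [15, 25]
r6 m[G→φ6] = [22, 28]
r6 m[N→φ2] = [5, 9]
r6 m[N→φ4] = [12, 13]
r6 m[H→φ1] = [10, 10]
r6 m[H→φ2] = [18, 17]
r7 m[φ0→M] = [17, 13]
r7 m[φ0→G] = [19, 17]
r7 m[φ1→M] = [11, 14]
r7 m[φ1→H] = [18, 17]
r7 m[φ2→N] = [22, 23]
r7 m[φ2→H] = [10, 10]
r7 m[φ3→G] = [1, 9]
r7 m[φ4→N] = [5, 9]
r7 m[φ5→G] = [7, 7]
r7 m[φ6→G] = [0, 4]
r7 m[M→φ0] = [11, 14]
r7 m[M→φ1] = [17, 13]
r7 m[G→φ0] = [8, 20]
r7 m[G→φ3] = [21, 23]
r7 m[G→φ5] = [15, 25]
r7 m[G→φ6] = [22, 28]
r7 m[N→φ2] = [5, 9]
r7 m[N→φ4] = [12, 13]
r7 m[H→φ1] = [10, 10]
r7 m[H→φ2] = [18, 17]
r8 m[φ0→M] = [17, 13]
r8 m[φ0→G] = [19, 17]
r8 m[φ1→M] = [11, 14]
r8 m[φ1→H] = [18, 17]
r8 m[φ2→N] = [22, 23]
r8 m[φ2→H] = [10, 10]
r8 m[φ3→G] = [1, 9]
r8 m[φ4→N] = [5, 9]
r8 m[φ5→G] = [7, 7]
r8 m[φ6→G] = [0, 4]
r8 m[M→φ0] = [11, 14]
r8 m[M→φ1] = [17, 13]
r8 m[G→φ0] = [8, 20]
r8 m[G→φ3] = [26, 28]
r8 m[G→φ5] = [20, 30]
r8 m[G→φ6] = [27, 33]
r8 m[N→φ2] = [5, 9]
r8 m[N→φ4] = [22, 23]
r8 m[H→φ1] = [10, 10]
r8 m[H→φ2] = [18, 17]
r9 m[φ0→M] = [17, 13]
r9 m[φ0→G] = [19, 17]
r9 m[φ1→M] = [11, 14]
r9 m[φ1→H] = [18, 17]
r9 m[φ2→N] = [22, 23]
r9 m[φ2→H] = [10, 10]
r9 m[φ3→G] = [1, 9]
r9 m[φ4→N] = [5, 9]
r9 m[φ5→G] = [7, 7]
r9 m[φ6→G] = [0, 4]
r9 m[M→φ0] = [11, 14]
r9 m[M→φ1] = [17, 13]
r9 m[G→φ0] = [8, 20]
r9 m[G→φ3] = [26, 28]
r9 m[G→φ5] = [20, 30]
r9 m[G→φ6] = [27, 33]
r9 m[N→φ2] = [5, 9]
r9 m[N→φ4] = [22, 23]
r9 m[H→φ1] = [10, 10]
r9 m[H→φ2] = [18, 17]
fixed point reached at round 9
traceback from M: (M=1, G=0, N=0, H=1), score=27

assignment: (M=1, G=0, N=0, H=1); score = 27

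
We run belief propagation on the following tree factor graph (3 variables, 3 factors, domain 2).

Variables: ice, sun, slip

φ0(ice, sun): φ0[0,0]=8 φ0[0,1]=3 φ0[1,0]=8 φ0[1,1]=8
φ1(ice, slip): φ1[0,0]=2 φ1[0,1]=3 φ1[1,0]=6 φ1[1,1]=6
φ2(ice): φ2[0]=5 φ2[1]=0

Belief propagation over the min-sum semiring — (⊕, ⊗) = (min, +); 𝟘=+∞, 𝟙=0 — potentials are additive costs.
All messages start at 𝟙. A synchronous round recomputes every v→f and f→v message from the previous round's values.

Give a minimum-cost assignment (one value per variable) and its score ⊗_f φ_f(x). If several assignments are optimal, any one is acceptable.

assignment: (ice=0, sun=1, slip=0); score = 10

init: all messages = 𝟙 over 2 values
r1 m[φ0→ice] = [3, 8]
r1 m[φ0→sun] = [8, 3]
r1 m[φ1→ice] = [2, 6]
r1 m[φ1→slip] = [2, 3]
r1 m[φ2→ice] = [5, 0]
r1 m[ice→φ0] = [0, 0]
r1 m[ice→φ1] = [0, 0]
r1 m[ice→φ2] = [0, 0]
r1 m[sun→φ0] = [0, 0]
r1 m[slip→φ1] = [0, 0]
r2 m[φ0→ice] = [3, 8]
r2 m[φ0→sun] = [8, 3]
r2 m[φ1→ice] = [2, 6]
r2 m[φ1→slip] = [2, 3]
r2 m[φ2→ice] = [5, 0]
r2 m[ice→φ0] = [7, 6]
r2 m[ice→φ1] = [8, 8]
r2 m[ice→φ2] = [5, 14]
r2 m[sun→φ0] = [0, 0]
r2 m[slip→φ1] = [0, 0]
r3 m[φ0→ice] = [3, 8]
r3 m[φ0→sun] = [14, 10]
r3 m[φ1→ice] = [2, 6]
r3 m[φ1→slip] = [10, 11]
r3 m[φ2→ice] = [5, 0]
r3 m[ice→φ0] = [7, 6]
r3 m[ice→φ1] = [8, 8]
r3 m[ice→φ2] = [5, 14]
r3 m[sun→φ0] = [0, 0]
r3 m[slip→φ1] = [0, 0]
r4 m[φ0→ice] = [3, 8]
r4 m[φ0→sun] = [14, 10]
r4 m[φ1→ice] = [2, 6]
r4 m[φ1→slip] = [10, 11]
r4 m[φ2→ice] = [5, 0]
r4 m[ice→φ0] = [7, 6]
r4 m[ice→φ1] = [8, 8]
r4 m[ice→φ2] = [5, 14]
r4 m[sun→φ0] = [0, 0]
r4 m[slip→φ1] = [0, 0]
fixed point reached at round 4
traceback from ice: (ice=0, sun=1, slip=0), score=10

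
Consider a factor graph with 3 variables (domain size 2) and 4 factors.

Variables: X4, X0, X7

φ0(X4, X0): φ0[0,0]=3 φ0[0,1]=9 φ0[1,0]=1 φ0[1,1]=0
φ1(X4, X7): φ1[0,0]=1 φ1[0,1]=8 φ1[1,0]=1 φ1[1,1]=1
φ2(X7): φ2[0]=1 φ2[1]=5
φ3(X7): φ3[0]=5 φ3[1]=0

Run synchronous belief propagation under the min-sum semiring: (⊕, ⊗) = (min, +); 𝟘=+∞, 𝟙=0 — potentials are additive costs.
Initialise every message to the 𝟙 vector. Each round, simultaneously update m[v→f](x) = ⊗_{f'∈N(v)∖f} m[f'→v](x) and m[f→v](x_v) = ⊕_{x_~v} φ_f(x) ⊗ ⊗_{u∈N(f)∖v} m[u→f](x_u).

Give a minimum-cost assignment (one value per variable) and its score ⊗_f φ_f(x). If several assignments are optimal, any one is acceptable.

init: all messages = 𝟙 over 2 values
r1 m[φ0→X4] = [3, 0]
r1 m[φ0→X0] = [1, 0]
r1 m[φ1→X4] = [1, 1]
r1 m[φ1→X7] = [1, 1]
r1 m[φ2→X7] = [1, 5]
r1 m[φ3→X7] = [5, 0]
r1 m[X4→φ0] = [0, 0]
r1 m[X4→φ1] = [0, 0]
r1 m[X0→φ0] = [0, 0]
r1 m[X7→φ1] = [0, 0]
r1 m[X7→φ2] = [0, 0]
r1 m[X7→φ3] = [0, 0]
r2 m[φ0→X4] = [3, 0]
r2 m[φ0→X0] = [1, 0]
r2 m[φ1→X4] = [1, 1]
r2 m[φ1→X7] = [1, 1]
r2 m[φ2→X7] = [1, 5]
r2 m[φ3→X7] = [5, 0]
r2 m[X4→φ0] = [1, 1]
r2 m[X4→φ1] = [3, 0]
r2 m[X0→φ0] = [0, 0]
r2 m[X7→φ1] = [6, 5]
r2 m[X7→φ2] = [6, 1]
r2 m[X7→φ3] = [2, 6]
r3 m[φ0→X4] = [3, 0]
r3 m[φ0→X0] = [2, 1]
r3 m[φ1→X4] = [7, 6]
r3 m[φ1→X7] = [1, 1]
r3 m[φ2→X7] = [1, 5]
r3 m[φ3→X7] = [5, 0]
r3 m[X4→φ0] = [1, 1]
r3 m[X4→φ1] = [3, 0]
r3 m[X0→φ0] = [0, 0]
r3 m[X7→φ1] = [6, 5]
r3 m[X7→φ2] = [6, 1]
r3 m[X7→φ3] = [2, 6]
r4 m[φ0→X4] = [3, 0]
r4 m[φ0→X0] = [2, 1]
r4 m[φ1→X4] = [7, 6]
r4 m[φ1→X7] = [1, 1]
r4 m[φ2→X7] = [1, 5]
r4 m[φ3→X7] = [5, 0]
r4 m[X4→φ0] = [7, 6]
r4 m[X4→φ1] = [3, 0]
r4 m[X0→φ0] = [0, 0]
r4 m[X7→φ1] = [6, 5]
r4 m[X7→φ2] = [6, 1]
r4 m[X7→φ3] = [2, 6]
r5 m[φ0→X4] = [3, 0]
r5 m[φ0→X0] = [7, 6]
r5 m[φ1→X4] = [7, 6]
r5 m[φ1→X7] = [1, 1]
r5 m[φ2→X7] = [1, 5]
r5 m[φ3→X7] = [5, 0]
r5 m[X4→φ0] = [7, 6]
r5 m[X4→φ1] = [3, 0]
r5 m[X0→φ0] = [0, 0]
r5 m[X7→φ1] = [6, 5]
r5 m[X7→φ2] = [6, 1]
r5 m[X7→φ3] = [2, 6]
r6 m[φ0→X4] = [3, 0]
r6 m[φ0→X0] = [7, 6]
r6 m[φ1→X4] = [7, 6]
r6 m[φ1→X7] = [1, 1]
r6 m[φ2→X7] = [1, 5]
r6 m[φ3→X7] = [5, 0]
r6 m[X4→φ0] = [7, 6]
r6 m[X4→φ1] = [3, 0]
r6 m[X0→φ0] = [0, 0]
r6 m[X7→φ1] = [6, 5]
r6 m[X7→φ2] = [6, 1]
r6 m[X7→φ3] = [2, 6]
fixed point reached at round 6
traceback from X4: (X4=1, X0=1, X7=1), score=6

assignment: (X4=1, X0=1, X7=1); score = 6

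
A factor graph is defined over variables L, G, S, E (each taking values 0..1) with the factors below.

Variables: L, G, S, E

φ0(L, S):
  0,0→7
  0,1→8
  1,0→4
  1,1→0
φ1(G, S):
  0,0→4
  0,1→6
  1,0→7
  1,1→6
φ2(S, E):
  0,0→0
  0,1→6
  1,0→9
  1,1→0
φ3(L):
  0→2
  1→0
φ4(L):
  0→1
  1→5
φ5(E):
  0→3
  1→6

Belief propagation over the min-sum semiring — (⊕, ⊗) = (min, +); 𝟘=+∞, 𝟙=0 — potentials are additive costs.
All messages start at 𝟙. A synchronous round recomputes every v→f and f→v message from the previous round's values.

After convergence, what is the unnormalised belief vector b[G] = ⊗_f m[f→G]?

b[G] = [16, 17]

init: all messages = 𝟙 over 2 values
r1 m[φ0→L] = [7, 0]
r1 m[φ0→S] = [4, 0]
r1 m[φ1→G] = [4, 6]
r1 m[φ1→S] = [4, 6]
r1 m[φ2→S] = [0, 0]
r1 m[φ2→E] = [0, 0]
r1 m[φ3→L] = [2, 0]
r1 m[φ4→L] = [1, 5]
r1 m[φ5→E] = [3, 6]
r1 m[L→φ0] = [0, 0]
r1 m[L→φ3] = [0, 0]
r1 m[L→φ4] = [0, 0]
r1 m[G→φ1] = [0, 0]
r1 m[S→φ0] = [0, 0]
r1 m[S→φ1] = [0, 0]
r1 m[S→φ2] = [0, 0]
r1 m[E→φ2] = [0, 0]
r1 m[E→φ5] = [0, 0]
r2 m[φ0→L] = [7, 0]
r2 m[φ0→S] = [4, 0]
r2 m[φ1→G] = [4, 6]
r2 m[φ1→S] = [4, 6]
r2 m[φ2→S] = [0, 0]
r2 m[φ2→E] = [0, 0]
r2 m[φ3→L] = [2, 0]
r2 m[φ4→L] = [1, 5]
r2 m[φ5→E] = [3, 6]
r2 m[L→φ0] = [3, 5]
r2 m[L→φ3] = [8, 5]
r2 m[L→φ4] = [9, 0]
r2 m[G→φ1] = [0, 0]
r2 m[S→φ0] = [4, 6]
r2 m[S→φ1] = [4, 0]
r2 m[S→φ2] = [8, 6]
r2 m[E→φ2] = [3, 6]
r2 m[E→φ5] = [0, 0]
r3 m[φ0→L] = [11, 6]
r3 m[φ0→S] = [9, 5]
r3 m[φ1→G] = [6, 6]
r3 m[φ1→S] = [4, 6]
r3 m[φ2→S] = [3, 6]
r3 m[φ2→E] = [8, 6]
r3 m[φ3→L] = [2, 0]
r3 m[φ4→L] = [1, 5]
r3 m[φ5→E] = [3, 6]
r3 m[L→φ0] = [3, 5]
r3 m[L→φ3] = [8, 5]
r3 m[L→φ4] = [9, 0]
r3 m[G→φ1] = [0, 0]
r3 m[S→φ0] = [4, 6]
r3 m[S→φ1] = [4, 0]
r3 m[S→φ2] = [8, 6]
r3 m[E→φ2] = [3, 6]
r3 m[E→φ5] = [0, 0]
r4 m[φ0→L] = [11, 6]
r4 m[φ0→S] = [9, 5]
r4 m[φ1→G] = [6, 6]
r4 m[φ1→S] = [4, 6]
r4 m[φ2→S] = [3, 6]
r4 m[φ2→E] = [8, 6]
r4 m[φ3→L] = [2, 0]
r4 m[φ4→L] = [1, 5]
r4 m[φ5→E] = [3, 6]
r4 m[L→φ0] = [3, 5]
r4 m[L→φ3] = [12, 11]
r4 m[L→φ4] = [13, 6]
r4 m[G→φ1] = [0, 0]
r4 m[S→φ0] = [7, 12]
r4 m[S→φ1] = [12, 11]
r4 m[S→φ2] = [13, 11]
r4 m[E→φ2] = [3, 6]
r4 m[E→φ5] = [8, 6]
r5 m[φ0→L] = [14, 11]
r5 m[φ0→S] = [9, 5]
r5 m[φ1→G] = [16, 17]
r5 m[φ1→S] = [4, 6]
r5 m[φ2→S] = [3, 6]
r5 m[φ2→E] = [13, 11]
r5 m[φ3→L] = [2, 0]
r5 m[φ4→L] = [1, 5]
r5 m[φ5→E] = [3, 6]
r5 m[L→φ0] = [3, 5]
r5 m[L→φ3] = [12, 11]
r5 m[L→φ4] = [13, 6]
r5 m[G→φ1] = [0, 0]
r5 m[S→φ0] = [7, 12]
r5 m[S→φ1] = [12, 11]
r5 m[S→φ2] = [13, 11]
r5 m[E→φ2] = [3, 6]
r5 m[E→φ5] = [8, 6]
r6 m[φ0→L] = [14, 11]
r6 m[φ0→S] = [9, 5]
r6 m[φ1→G] = [16, 17]
r6 m[φ1→S] = [4, 6]
r6 m[φ2→S] = [3, 6]
r6 m[φ2→E] = [13, 11]
r6 m[φ3→L] = [2, 0]
r6 m[φ4→L] = [1, 5]
r6 m[φ5→E] = [3, 6]
r6 m[L→φ0] = [3, 5]
r6 m[L→φ3] = [15, 16]
r6 m[L→φ4] = [16, 11]
r6 m[G→φ1] = [0, 0]
r6 m[S→φ0] = [7, 12]
r6 m[S→φ1] = [12, 11]
r6 m[S→φ2] = [13, 11]
r6 m[E→φ2] = [3, 6]
r6 m[E→φ5] = [13, 11]
r7 m[φ0→L] = [14, 11]
r7 m[φ0→S] = [9, 5]
r7 m[φ1→G] = [16, 17]
r7 m[φ1→S] = [4, 6]
r7 m[φ2→S] = [3, 6]
r7 m[φ2→E] = [13, 11]
r7 m[φ3→L] = [2, 0]
r7 m[φ4→L] = [1, 5]
r7 m[φ5→E] = [3, 6]
r7 m[L→φ0] = [3, 5]
r7 m[L→φ3] = [15, 16]
r7 m[L→φ4] = [16, 11]
r7 m[G→φ1] = [0, 0]
r7 m[S→φ0] = [7, 12]
r7 m[S→φ1] = [12, 11]
r7 m[S→φ2] = [13, 11]
r7 m[E→φ2] = [3, 6]
r7 m[E→φ5] = [13, 11]
fixed point reached at round 7
b[G] = ⊗ incoming = [16, 17]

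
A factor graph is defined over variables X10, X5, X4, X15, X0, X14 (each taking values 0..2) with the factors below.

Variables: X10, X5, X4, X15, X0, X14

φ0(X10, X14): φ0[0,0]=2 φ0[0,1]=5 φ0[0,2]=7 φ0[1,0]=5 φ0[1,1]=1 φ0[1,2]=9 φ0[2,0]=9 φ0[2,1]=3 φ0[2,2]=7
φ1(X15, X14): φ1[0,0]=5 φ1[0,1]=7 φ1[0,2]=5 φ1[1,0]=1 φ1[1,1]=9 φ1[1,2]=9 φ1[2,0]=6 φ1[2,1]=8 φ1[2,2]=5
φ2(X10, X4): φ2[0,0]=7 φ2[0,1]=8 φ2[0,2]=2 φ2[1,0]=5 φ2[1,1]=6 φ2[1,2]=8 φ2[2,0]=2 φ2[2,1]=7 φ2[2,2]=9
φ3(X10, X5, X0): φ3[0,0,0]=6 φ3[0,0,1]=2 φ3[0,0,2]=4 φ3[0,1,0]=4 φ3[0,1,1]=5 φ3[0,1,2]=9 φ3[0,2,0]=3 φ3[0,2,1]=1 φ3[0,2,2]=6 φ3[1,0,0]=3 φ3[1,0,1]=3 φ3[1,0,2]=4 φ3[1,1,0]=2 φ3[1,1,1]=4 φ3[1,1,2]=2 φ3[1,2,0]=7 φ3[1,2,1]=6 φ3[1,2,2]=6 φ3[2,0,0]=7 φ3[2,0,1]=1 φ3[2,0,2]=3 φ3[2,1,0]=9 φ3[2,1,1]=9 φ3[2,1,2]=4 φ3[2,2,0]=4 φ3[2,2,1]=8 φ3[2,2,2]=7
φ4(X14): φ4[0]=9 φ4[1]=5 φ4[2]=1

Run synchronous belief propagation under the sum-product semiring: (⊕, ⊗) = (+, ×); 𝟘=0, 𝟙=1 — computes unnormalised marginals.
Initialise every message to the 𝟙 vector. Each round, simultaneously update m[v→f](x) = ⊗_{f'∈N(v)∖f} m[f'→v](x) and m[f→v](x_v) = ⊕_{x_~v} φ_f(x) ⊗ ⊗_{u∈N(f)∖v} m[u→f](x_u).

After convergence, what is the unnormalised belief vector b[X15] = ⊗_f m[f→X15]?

init: all messages = 𝟙 over 3 values
r1 m[φ0→X10] = [14, 15, 19]
r1 m[φ0→X14] = [16, 9, 23]
r1 m[φ1→X15] = [17, 19, 19]
r1 m[φ1→X14] = [12, 24, 19]
r1 m[φ2→X10] = [17, 19, 18]
r1 m[φ2→X4] = [14, 21, 19]
r1 m[φ3→X10] = [40, 37, 52]
r1 m[φ3→X5] = [33, 48, 48]
r1 m[φ3→X0] = [45, 39, 45]
r1 m[φ4→X14] = [9, 5, 1]
r1 m[X10→φ0] = [1, 1, 1]
r1 m[X10→φ2] = [1, 1, 1]
r1 m[X10→φ3] = [1, 1, 1]
r1 m[X5→φ3] = [1, 1, 1]
r1 m[X4→φ2] = [1, 1, 1]
r1 m[X15→φ1] = [1, 1, 1]
r1 m[X0→φ3] = [1, 1, 1]
r1 m[X14→φ0] = [1, 1, 1]
r1 m[X14→φ1] = [1, 1, 1]
r1 m[X14→φ4] = [1, 1, 1]
r2 m[φ0→X10] = [14, 15, 19]
r2 m[φ0→X14] = [16, 9, 23]
r2 m[φ1→X15] = [17, 19, 19]
r2 m[φ1→X14] = [12, 24, 19]
r2 m[φ2→X10] = [17, 19, 18]
r2 m[φ2→X4] = [14, 21, 19]
r2 m[φ3→X10] = [40, 37, 52]
r2 m[φ3→X5] = [33, 48, 48]
r2 m[φ3→X0] = [45, 39, 45]
r2 m[φ4→X14] = [9, 5, 1]
r2 m[X10→φ0] = [680, 703, 936]
r2 m[X10→φ2] = [560, 555, 988]
r2 m[X10→φ3] = [238, 285, 342]
r2 m[X5→φ3] = [1, 1, 1]
r2 m[X4→φ2] = [1, 1, 1]
r2 m[X15→φ1] = [1, 1, 1]
r2 m[X0→φ3] = [1, 1, 1]
r2 m[X14→φ0] = [108, 120, 19]
r2 m[X14→φ1] = [144, 45, 23]
r2 m[X14→φ4] = [192, 216, 437]
r3 m[φ0→X10] = [949, 831, 1465]
r3 m[φ0→X14] = [13299, 6911, 17639]
r3 m[φ1→X15] = [1150, 756, 1339]
r3 m[φ1→X14] = [12, 24, 19]
r3 m[φ2→X10] = [17, 19, 18]
r3 m[φ2→X4] = [8671, 14726, 14452]
r3 m[φ3→X10] = [40, 37, 52]
r3 m[φ3→X5] = [9468, 14088, 14293]
r3 m[φ3→X0] = [13354, 11765, 12730]
r3 m[φ4→X14] = [9, 5, 1]
r3 m[X10→φ0] = [680, 703, 936]
r3 m[X10→φ2] = [560, 555, 988]
r3 m[X10→φ3] = [238, 285, 342]
r3 m[X5→φ3] = [1, 1, 1]
r3 m[X4→φ2] = [1, 1, 1]
r3 m[X15→φ1] = [1, 1, 1]
r3 m[X0→φ3] = [1, 1, 1]
r3 m[X14→φ0] = [108, 120, 19]
r3 m[X14→φ1] = [144, 45, 23]
r3 m[X14→φ4] = [192, 216, 437]
r4 m[φ0→X10] = [949, 831, 1465]
r4 m[φ0→X14] = [13299, 6911, 17639]
r4 m[φ1→X15] = [1150, 756, 1339]
r4 m[φ1→X14] = [12, 24, 19]
r4 m[φ2→X10] = [17, 19, 18]
r4 m[φ2→X4] = [8671, 14726, 14452]
r4 m[φ3→X10] = [40, 37, 52]
r4 m[φ3→X5] = [9468, 14088, 14293]
r4 m[φ3→X0] = [13354, 11765, 12730]
r4 m[φ4→X14] = [9, 5, 1]
r4 m[X10→φ0] = [680, 703, 936]
r4 m[X10→φ2] = [37960, 30747, 76180]
r4 m[X10→φ3] = [16133, 15789, 26370]
r4 m[X5→φ3] = [1, 1, 1]
r4 m[X4→φ2] = [1, 1, 1]
r4 m[X15→φ1] = [1, 1, 1]
r4 m[X0→φ3] = [1, 1, 1]
r4 m[X14→φ0] = [108, 120, 19]
r4 m[X14→φ1] = [119691, 34555, 17639]
r4 m[X14→φ4] = [159588, 165864, 335141]
r5 m[φ0→X10] = [949, 831, 1465]
r5 m[φ0→X14] = [13299, 6911, 17639]
r5 m[φ1→X15] = [928535, 589437, 1082781]
r5 m[φ1→X14] = [12, 24, 19]
r5 m[φ2→X10] = [17, 19, 18]
r5 m[φ2→X4] = [571815, 1021422, 1007516]
r5 m[φ3→X10] = [40, 37, 52]
r5 m[φ3→X5] = [641556, 996846, 962351]
r5 m[φ3→X0] = [926597, 808981, 865175]
r5 m[φ4→X14] = [9, 5, 1]
r5 m[X10→φ0] = [680, 703, 936]
r5 m[X10→φ2] = [37960, 30747, 76180]
r5 m[X10→φ3] = [16133, 15789, 26370]
r5 m[X5→φ3] = [1, 1, 1]
r5 m[X4→φ2] = [1, 1, 1]
r5 m[X15→φ1] = [1, 1, 1]
r5 m[X0→φ3] = [1, 1, 1]
r5 m[X14→φ0] = [108, 120, 19]
r5 m[X14→φ1] = [119691, 34555, 17639]
r5 m[X14→φ4] = [159588, 165864, 335141]
r6 m[φ0→X10] = [949, 831, 1465]
r6 m[φ0→X14] = [13299, 6911, 17639]
r6 m[φ1→X15] = [928535, 589437, 1082781]
r6 m[φ1→X14] = [12, 24, 19]
r6 m[φ2→X10] = [17, 19, 18]
r6 m[φ2→X4] = [571815, 1021422, 1007516]
r6 m[φ3→X10] = [40, 37, 52]
r6 m[φ3→X5] = [641556, 996846, 962351]
r6 m[φ3→X0] = [926597, 808981, 865175]
r6 m[φ4→X14] = [9, 5, 1]
r6 m[X10→φ0] = [680, 703, 936]
r6 m[X10→φ2] = [37960, 30747, 76180]
r6 m[X10→φ3] = [16133, 15789, 26370]
r6 m[X5→φ3] = [1, 1, 1]
r6 m[X4→φ2] = [1, 1, 1]
r6 m[X15→φ1] = [1, 1, 1]
r6 m[X0→φ3] = [1, 1, 1]
r6 m[X14→φ0] = [108, 120, 19]
r6 m[X14→φ1] = [119691, 34555, 17639]
r6 m[X14→φ4] = [159588, 165864, 335141]
fixed point reached at round 6
b[X15] = ⊗ incoming = [928535, 589437, 1082781]

b[X15] = [928535, 589437, 1082781]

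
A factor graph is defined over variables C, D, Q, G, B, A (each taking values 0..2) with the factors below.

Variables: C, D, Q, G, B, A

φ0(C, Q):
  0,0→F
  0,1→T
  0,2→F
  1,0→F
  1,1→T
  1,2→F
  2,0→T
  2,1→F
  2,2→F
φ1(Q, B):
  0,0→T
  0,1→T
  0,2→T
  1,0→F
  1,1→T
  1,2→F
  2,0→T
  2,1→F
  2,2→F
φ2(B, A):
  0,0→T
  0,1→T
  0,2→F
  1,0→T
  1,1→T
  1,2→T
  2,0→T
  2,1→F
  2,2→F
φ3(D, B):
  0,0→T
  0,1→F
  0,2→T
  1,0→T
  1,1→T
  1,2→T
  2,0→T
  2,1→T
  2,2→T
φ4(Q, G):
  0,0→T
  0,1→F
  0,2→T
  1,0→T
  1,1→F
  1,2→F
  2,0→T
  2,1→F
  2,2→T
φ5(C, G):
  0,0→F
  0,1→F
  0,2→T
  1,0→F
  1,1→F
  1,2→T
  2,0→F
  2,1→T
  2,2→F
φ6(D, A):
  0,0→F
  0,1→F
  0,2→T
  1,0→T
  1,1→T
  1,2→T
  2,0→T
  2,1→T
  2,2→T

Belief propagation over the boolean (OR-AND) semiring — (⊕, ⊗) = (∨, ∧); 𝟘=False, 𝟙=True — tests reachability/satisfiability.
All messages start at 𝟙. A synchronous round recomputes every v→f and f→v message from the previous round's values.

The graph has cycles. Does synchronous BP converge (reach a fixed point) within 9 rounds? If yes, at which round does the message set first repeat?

init: all messages = 𝟙 over 3 values
r1 m[φ0→C] = [T, T, T]
r1 m[φ0→Q] = [T, T, F]
r1 m[φ1→Q] = [T, T, T]
r1 m[φ1→B] = [T, T, T]
r1 m[φ2→B] = [T, T, T]
r1 m[φ2→A] = [T, T, T]
r1 m[φ3→D] = [T, T, T]
r1 m[φ3→B] = [T, T, T]
r1 m[φ4→Q] = [T, T, T]
r1 m[φ4→G] = [T, F, T]
r1 m[φ5→C] = [T, T, T]
r1 m[φ5→G] = [F, T, T]
r1 m[φ6→D] = [T, T, T]
r1 m[φ6→A] = [T, T, T]
r1 m[C→φ0] = [T, T, T]
r1 m[C→φ5] = [T, T, T]
r1 m[D→φ3] = [T, T, T]
r1 m[D→φ6] = [T, T, T]
r1 m[Q→φ0] = [T, T, T]
r1 m[Q→φ1] = [T, T, T]
r1 m[Q→φ4] = [T, T, T]
r1 m[G→φ4] = [T, T, T]
r1 m[G→φ5] = [T, T, T]
r1 m[B→φ1] = [T, T, T]
r1 m[B→φ2] = [T, T, T]
r1 m[B→φ3] = [T, T, T]
r1 m[A→φ2] = [T, T, T]
r1 m[A→φ6] = [T, T, T]
r2 m[φ0→C] = [T, T, T]
r2 m[φ0→Q] = [T, T, F]
r2 m[φ1→Q] = [T, T, T]
r2 m[φ1→B] = [T, T, T]
r2 m[φ2→B] = [T, T, T]
r2 m[φ2→A] = [T, T, T]
r2 m[φ3→D] = [T, T, T]
r2 m[φ3→B] = [T, T, T]
r2 m[φ4→Q] = [T, T, T]
r2 m[φ4→G] = [T, F, T]
r2 m[φ5→C] = [T, T, T]
r2 m[φ5→G] = [F, T, T]
r2 m[φ6→D] = [T, T, T]
r2 m[φ6→A] = [T, T, T]
r2 m[C→φ0] = [T, T, T]
r2 m[C→φ5] = [T, T, T]
r2 m[D→φ3] = [T, T, T]
r2 m[D→φ6] = [T, T, T]
r2 m[Q→φ0] = [T, T, T]
r2 m[Q→φ1] = [T, T, F]
r2 m[Q→φ4] = [T, T, F]
r2 m[G→φ4] = [F, T, T]
r2 m[G→φ5] = [T, F, T]
r2 m[B→φ1] = [T, T, T]
r2 m[B→φ2] = [T, T, T]
r2 m[B→φ3] = [T, T, T]
r2 m[A→φ2] = [T, T, T]
r2 m[A→φ6] = [T, T, T]
r3 m[φ0→C] = [T, T, T]
r3 m[φ0→Q] = [T, T, F]
r3 m[φ1→Q] = [T, T, T]
r3 m[φ1→B] = [T, T, T]
r3 m[φ2→B] = [T, T, T]
r3 m[φ2→A] = [T, T, T]
r3 m[φ3→D] = [T, T, T]
r3 m[φ3→B] = [T, T, T]
r3 m[φ4→Q] = [T, F, T]
r3 m[φ4→G] = [T, F, T]
r3 m[φ5→C] = [T, T, F]
r3 m[φ5→G] = [F, T, T]
r3 m[φ6→D] = [T, T, T]
r3 m[φ6→A] = [T, T, T]
r3 m[C→φ0] = [T, T, T]
r3 m[C→φ5] = [T, T, T]
r3 m[D→φ3] = [T, T, T]
r3 m[D→φ6] = [T, T, T]
r3 m[Q→φ0] = [T, T, T]
r3 m[Q→φ1] = [T, T, F]
r3 m[Q→φ4] = [T, T, F]
r3 m[G→φ4] = [F, T, T]
r3 m[G→φ5] = [T, F, T]
r3 m[B→φ1] = [T, T, T]
r3 m[B→φ2] = [T, T, T]
r3 m[B→φ3] = [T, T, T]
r3 m[A→φ2] = [T, T, T]
r3 m[A→φ6] = [T, T, T]
r4 m[φ0→C] = [T, T, T]
r4 m[φ0→Q] = [T, T, F]
r4 m[φ1→Q] = [T, T, T]
r4 m[φ1→B] = [T, T, T]
r4 m[φ2→B] = [T, T, T]
r4 m[φ2→A] = [T, T, T]
r4 m[φ3→D] = [T, T, T]
r4 m[φ3→B] = [T, T, T]
r4 m[φ4→Q] = [T, F, T]
r4 m[φ4→G] = [T, F, T]
r4 m[φ5→C] = [T, T, F]
r4 m[φ5→G] = [F, T, T]
r4 m[φ6→D] = [T, T, T]
r4 m[φ6→A] = [T, T, T]
r4 m[C→φ0] = [T, T, F]
r4 m[C→φ5] = [T, T, T]
r4 m[D→φ3] = [T, T, T]
r4 m[D→φ6] = [T, T, T]
r4 m[Q→φ0] = [T, F, T]
r4 m[Q→φ1] = [T, F, F]
r4 m[Q→φ4] = [T, T, F]
r4 m[G→φ4] = [F, T, T]
r4 m[G→φ5] = [T, F, T]
r4 m[B→φ1] = [T, T, T]
r4 m[B→φ2] = [T, T, T]
r4 m[B→φ3] = [T, T, T]
r4 m[A→φ2] = [T, T, T]
r4 m[A→φ6] = [T, T, T]
r5 m[φ0→C] = [F, F, T]
r5 m[φ0→Q] = [F, T, F]
r5 m[φ1→Q] = [T, T, T]
r5 m[φ1→B] = [T, T, T]
r5 m[φ2→B] = [T, T, T]
r5 m[φ2→A] = [T, T, T]
r5 m[φ3→D] = [T, T, T]
r5 m[φ3→B] = [T, T, T]
r5 m[φ4→Q] = [T, F, T]
r5 m[φ4→G] = [T, F, T]
r5 m[φ5→C] = [T, T, F]
r5 m[φ5→G] = [F, T, T]
r5 m[φ6→D] = [T, T, T]
r5 m[φ6→A] = [T, T, T]
r5 m[C→φ0] = [T, T, F]
r5 m[C→φ5] = [T, T, T]
r5 m[D→φ3] = [T, T, T]
r5 m[D→φ6] = [T, T, T]
r5 m[Q→φ0] = [T, F, T]
r5 m[Q→φ1] = [T, F, F]
r5 m[Q→φ4] = [T, T, F]
r5 m[G→φ4] = [F, T, T]
r5 m[G→φ5] = [T, F, T]
r5 m[B→φ1] = [T, T, T]
r5 m[B→φ2] = [T, T, T]
r5 m[B→φ3] = [T, T, T]
r5 m[A→φ2] = [T, T, T]
r5 m[A→φ6] = [T, T, T]
r6 m[φ0→C] = [F, F, T]
r6 m[φ0→Q] = [F, T, F]
r6 m[φ1→Q] = [T, T, T]
r6 m[φ1→B] = [T, T, T]
r6 m[φ2→B] = [T, T, T]
r6 m[φ2→A] = [T, T, T]
r6 m[φ3→D] = [T, T, T]
r6 m[φ3→B] = [T, T, T]
r6 m[φ4→Q] = [T, F, T]
r6 m[φ4→G] = [T, F, T]
r6 m[φ5→C] = [T, T, F]
r6 m[φ5→G] = [F, T, T]
r6 m[φ6→D] = [T, T, T]
r6 m[φ6→A] = [T, T, T]
r6 m[C→φ0] = [T, T, F]
r6 m[C→φ5] = [F, F, T]
r6 m[D→φ3] = [T, T, T]
r6 m[D→φ6] = [T, T, T]
r6 m[Q→φ0] = [T, F, T]
r6 m[Q→φ1] = [F, F, F]
r6 m[Q→φ4] = [F, T, F]
r6 m[G→φ4] = [F, T, T]
r6 m[G→φ5] = [T, F, T]
r6 m[B→φ1] = [T, T, T]
r6 m[B→φ2] = [T, T, T]
r6 m[B→φ3] = [T, T, T]
r6 m[A→φ2] = [T, T, T]
r6 m[A→φ6] = [T, T, T]
r7 m[φ0→C] = [F, F, T]
r7 m[φ0→Q] = [F, T, F]
r7 m[φ1→Q] = [T, T, T]
r7 m[φ1→B] = [F, F, F]
r7 m[φ2→B] = [T, T, T]
r7 m[φ2→A] = [T, T, T]
r7 m[φ3→D] = [T, T, T]
r7 m[φ3→B] = [T, T, T]
r7 m[φ4→Q] = [T, F, T]
r7 m[φ4→G] = [T, F, F]
r7 m[φ5→C] = [T, T, F]
r7 m[φ5→G] = [F, T, F]
r7 m[φ6→D] = [T, T, T]
r7 m[φ6→A] = [T, T, T]
r7 m[C→φ0] = [T, T, F]
r7 m[C→φ5] = [F, F, T]
r7 m[D→φ3] = [T, T, T]
r7 m[D→φ6] = [T, T, T]
r7 m[Q→φ0] = [T, F, T]
r7 m[Q→φ1] = [F, F, F]
r7 m[Q→φ4] = [F, T, F]
r7 m[G→φ4] = [F, T, T]
r7 m[G→φ5] = [T, F, T]
r7 m[B→φ1] = [T, T, T]
r7 m[B→φ2] = [T, T, T]
r7 m[B→φ3] = [T, T, T]
r7 m[A→φ2] = [T, T, T]
r7 m[A→φ6] = [T, T, T]
r8 m[φ0→C] = [F, F, T]
r8 m[φ0→Q] = [F, T, F]
r8 m[φ1→Q] = [T, T, T]
r8 m[φ1→B] = [F, F, F]
r8 m[φ2→B] = [T, T, T]
r8 m[φ2→A] = [T, T, T]
r8 m[φ3→D] = [T, T, T]
r8 m[φ3→B] = [T, T, T]
r8 m[φ4→Q] = [T, F, T]
r8 m[φ4→G] = [T, F, F]
r8 m[φ5→C] = [T, T, F]
r8 m[φ5→G] = [F, T, F]
r8 m[φ6→D] = [T, T, T]
r8 m[φ6→A] = [T, T, T]
r8 m[C→φ0] = [T, T, F]
r8 m[C→φ5] = [F, F, T]
r8 m[D→φ3] = [T, T, T]
r8 m[D→φ6] = [T, T, T]
r8 m[Q→φ0] = [T, F, T]
r8 m[Q→φ1] = [F, F, F]
r8 m[Q→φ4] = [F, T, F]
r8 m[G→φ4] = [F, T, F]
r8 m[G→φ5] = [T, F, F]
r8 m[B→φ1] = [T, T, T]
r8 m[B→φ2] = [F, F, F]
r8 m[B→φ3] = [F, F, F]
r8 m[A→φ2] = [T, T, T]
r8 m[A→φ6] = [T, T, T]
r9 m[φ0→C] = [F, F, T]
r9 m[φ0→Q] = [F, T, F]
r9 m[φ1→Q] = [T, T, T]
r9 m[φ1→B] = [F, F, F]
r9 m[φ2→B] = [T, T, T]
r9 m[φ2→A] = [F, F, F]
r9 m[φ3→D] = [F, F, F]
r9 m[φ3→B] = [T, T, T]
r9 m[φ4→Q] = [F, F, F]
r9 m[φ4→G] = [T, F, F]
r9 m[φ5→C] = [F, F, F]
r9 m[φ5→G] = [F, T, F]
r9 m[φ6→D] = [T, T, T]
r9 m[φ6→A] = [T, T, T]
r9 m[C→φ0] = [T, T, F]
r9 m[C→φ5] = [F, F, T]
r9 m[D→φ3] = [T, T, T]
r9 m[D→φ6] = [T, T, T]
r9 m[Q→φ0] = [T, F, T]
r9 m[Q→φ1] = [F, F, F]
r9 m[Q→φ4] = [F, T, F]
r9 m[G→φ4] = [F, T, F]
r9 m[G→φ5] = [T, F, F]
r9 m[B→φ1] = [T, T, T]
r9 m[B→φ2] = [F, F, F]
r9 m[B→φ3] = [F, F, F]
r9 m[A→φ2] = [T, T, T]
r9 m[A→φ6] = [T, T, T]
no fixed point within 9 rounds

NOT CONVERGED within 9 rounds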